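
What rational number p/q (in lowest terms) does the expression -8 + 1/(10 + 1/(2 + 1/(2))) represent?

-411/52

Start with 2.
2 + 1/(2/1) = 2 + 1/2 = 5/2
10 + 1/(5/2) = 10 + 2/5 = 52/5
-8 + 1/(52/5) = -8 + 5/52 = -411/52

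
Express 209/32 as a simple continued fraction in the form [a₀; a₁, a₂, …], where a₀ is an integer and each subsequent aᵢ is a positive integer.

209 = 6·32 + 17, so a_0 = 6
32 = 1·17 + 15, so a_1 = 1
17 = 1·15 + 2, so a_2 = 1
15 = 7·2 + 1, so a_3 = 7
2 = 2·1 + 0, so a_4 = 2

[6; 1, 1, 7, 2]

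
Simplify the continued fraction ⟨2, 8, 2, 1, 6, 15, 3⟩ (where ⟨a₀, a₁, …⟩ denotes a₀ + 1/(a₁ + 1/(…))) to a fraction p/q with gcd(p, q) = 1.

16443/7757

Use the convergent recurrence hₖ = aₖ·hₖ₋₁ + hₖ₋₂ (and likewise for the denominators kₖ):
a_0 = 2: 2/1
a_1 = 8: 17/8
a_2 = 2: 36/17
a_3 = 1: 53/25
a_4 = 6: 354/167
a_5 = 15: 5363/2530
a_6 = 3: 16443/7757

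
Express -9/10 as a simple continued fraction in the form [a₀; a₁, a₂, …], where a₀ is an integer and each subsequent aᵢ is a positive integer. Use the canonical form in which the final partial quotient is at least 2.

[-1; 10]

⌊-9/10⌋ = -1, remainder 1
⌊10/1⌋ = 10, remainder 0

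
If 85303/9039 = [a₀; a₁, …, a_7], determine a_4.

13

85303 ÷ 9039 → quotient 9, remainder 3952
9039 ÷ 3952 → quotient 2, remainder 1135
3952 ÷ 1135 → quotient 3, remainder 547
1135 ÷ 547 → quotient 2, remainder 41
547 ÷ 41 → quotient 13, remainder 14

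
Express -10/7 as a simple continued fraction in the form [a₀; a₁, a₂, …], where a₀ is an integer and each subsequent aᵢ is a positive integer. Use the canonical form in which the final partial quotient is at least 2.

Apply division with remainder until the remainder is 0:
-10 = -2·7 + 4, so a_0 = -2
7 = 1·4 + 3, so a_1 = 1
4 = 1·3 + 1, so a_2 = 1
3 = 3·1 + 0, so a_3 = 3

[-2; 1, 1, 3]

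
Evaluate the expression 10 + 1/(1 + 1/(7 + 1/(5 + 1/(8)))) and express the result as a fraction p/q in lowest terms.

3655/336

Starting at the tail and folding back:
Start with 8.
5 + 1/(8/1) = 5 + 1/8 = 41/8
7 + 1/(41/8) = 7 + 8/41 = 295/41
1 + 1/(295/41) = 1 + 41/295 = 336/295
10 + 1/(336/295) = 10 + 295/336 = 3655/336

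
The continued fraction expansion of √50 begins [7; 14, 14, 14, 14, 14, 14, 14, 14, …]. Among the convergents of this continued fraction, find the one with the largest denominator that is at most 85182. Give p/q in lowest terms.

List convergents until the denominator exceeds the bound:
a_0 = 7: 7/1  (≤ bound)
a_1 = 14: 99/14  (≤ bound)
a_2 = 14: 1393/197  (≤ bound)
a_3 = 14: 19601/2772  (≤ bound)
a_4 = 14: 275807/39005  (≤ bound)
a_5 = 14: 3880899/548842  (> 85182, stop)

275807/39005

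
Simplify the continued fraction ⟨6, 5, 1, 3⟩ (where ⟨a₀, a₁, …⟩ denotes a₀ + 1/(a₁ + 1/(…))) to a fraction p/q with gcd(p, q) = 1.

142/23

Collapse the nested fraction from the inside out:
Start with 3.
1 + 1/(3/1) = 1 + 1/3 = 4/3
5 + 1/(4/3) = 5 + 3/4 = 23/4
6 + 1/(23/4) = 6 + 4/23 = 142/23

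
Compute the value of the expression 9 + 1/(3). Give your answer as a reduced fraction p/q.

28/3

Start with 3.
9 + 1/(3/1) = 9 + 1/3 = 28/3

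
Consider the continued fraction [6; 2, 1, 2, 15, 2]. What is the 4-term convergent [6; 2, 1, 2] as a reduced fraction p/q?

51/8

Work from the innermost term outward:
Start with 2.
1 + 1/(2/1) = 1 + 1/2 = 3/2
2 + 1/(3/2) = 2 + 2/3 = 8/3
6 + 1/(8/3) = 6 + 3/8 = 51/8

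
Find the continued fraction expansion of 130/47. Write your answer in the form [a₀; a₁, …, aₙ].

[2; 1, 3, 3, 1, 2]

Apply division with remainder until the remainder is 0:
130 ÷ 47 → quotient 2, remainder 36
47 ÷ 36 → quotient 1, remainder 11
36 ÷ 11 → quotient 3, remainder 3
11 ÷ 3 → quotient 3, remainder 2
3 ÷ 2 → quotient 1, remainder 1
2 ÷ 1 → quotient 2, remainder 0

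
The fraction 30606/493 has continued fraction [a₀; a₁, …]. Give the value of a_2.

3

Apply division with remainder until the remainder is 0:
30606 ÷ 493 → quotient 62, remainder 40
493 ÷ 40 → quotient 12, remainder 13
40 ÷ 13 → quotient 3, remainder 1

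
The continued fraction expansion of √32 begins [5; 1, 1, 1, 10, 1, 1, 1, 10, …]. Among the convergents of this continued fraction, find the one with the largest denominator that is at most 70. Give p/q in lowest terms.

a_0 = 5: 5/1  (≤ bound)
a_1 = 1: 6/1  (≤ bound)
a_2 = 1: 11/2  (≤ bound)
a_3 = 1: 17/3  (≤ bound)
a_4 = 10: 181/32  (≤ bound)
a_5 = 1: 198/35  (≤ bound)
a_6 = 1: 379/67  (≤ bound)
a_7 = 1: 577/102  (> 70, stop)

379/67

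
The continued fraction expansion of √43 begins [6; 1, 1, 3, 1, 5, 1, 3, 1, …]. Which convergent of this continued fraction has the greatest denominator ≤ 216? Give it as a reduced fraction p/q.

400/61

List convergents until the denominator exceeds the bound:
a_0 = 6: 6/1  (≤ bound)
a_1 = 1: 7/1  (≤ bound)
a_2 = 1: 13/2  (≤ bound)
a_3 = 3: 46/7  (≤ bound)
a_4 = 1: 59/9  (≤ bound)
a_5 = 5: 341/52  (≤ bound)
a_6 = 1: 400/61  (≤ bound)
a_7 = 3: 1541/235  (> 216, stop)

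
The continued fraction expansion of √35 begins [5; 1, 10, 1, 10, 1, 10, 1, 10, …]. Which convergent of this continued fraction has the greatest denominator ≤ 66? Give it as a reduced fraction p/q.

List convergents until the denominator exceeds the bound:
a_0 = 5: 5/1  (≤ bound)
a_1 = 1: 6/1  (≤ bound)
a_2 = 10: 65/11  (≤ bound)
a_3 = 1: 71/12  (≤ bound)
a_4 = 10: 775/131  (> 66, stop)

71/12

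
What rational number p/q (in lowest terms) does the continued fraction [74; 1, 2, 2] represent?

523/7

a_0 = 74: 74/1
a_1 = 1: 75/1
a_2 = 2: 224/3
a_3 = 2: 523/7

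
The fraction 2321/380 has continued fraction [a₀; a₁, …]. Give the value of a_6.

Apply division with remainder until the remainder is 0:
⌊2321/380⌋ = 6, remainder 41
⌊380/41⌋ = 9, remainder 11
⌊41/11⌋ = 3, remainder 8
⌊11/8⌋ = 1, remainder 3
⌊8/3⌋ = 2, remainder 2
⌊3/2⌋ = 1, remainder 1
⌊2/1⌋ = 2, remainder 0

2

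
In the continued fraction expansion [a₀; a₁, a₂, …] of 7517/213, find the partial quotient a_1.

⌊7517/213⌋ = 35, remainder 62
⌊213/62⌋ = 3, remainder 27

3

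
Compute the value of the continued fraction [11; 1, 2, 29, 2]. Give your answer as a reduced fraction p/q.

Start with 2.
29 + 1/(2/1) = 29 + 1/2 = 59/2
2 + 1/(59/2) = 2 + 2/59 = 120/59
1 + 1/(120/59) = 1 + 59/120 = 179/120
11 + 1/(179/120) = 11 + 120/179 = 2089/179

2089/179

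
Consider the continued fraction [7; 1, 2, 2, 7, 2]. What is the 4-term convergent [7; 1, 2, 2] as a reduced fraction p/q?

Use the convergent recurrence hₖ = aₖ·hₖ₋₁ + hₖ₋₂ (and likewise for the denominators kₖ):
a_0 = 7: 7/1
a_1 = 1: 8/1
a_2 = 2: 23/3
a_3 = 2: 54/7

54/7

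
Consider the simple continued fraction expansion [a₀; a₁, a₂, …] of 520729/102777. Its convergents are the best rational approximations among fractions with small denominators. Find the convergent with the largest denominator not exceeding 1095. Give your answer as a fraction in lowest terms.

a_0 = 5: 5/1  (≤ bound)
a_1 = 15: 76/15  (≤ bound)
a_2 = 58: 4413/871  (≤ bound)
a_3 = 2: 8902/1757  (> 1095, stop)

4413/871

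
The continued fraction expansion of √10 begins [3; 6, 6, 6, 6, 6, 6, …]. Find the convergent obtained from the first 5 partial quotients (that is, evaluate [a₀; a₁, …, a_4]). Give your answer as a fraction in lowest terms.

4443/1405

Start with 6.
6 + 1/(6/1) = 6 + 1/6 = 37/6
6 + 1/(37/6) = 6 + 6/37 = 228/37
6 + 1/(228/37) = 6 + 37/228 = 1405/228
3 + 1/(1405/228) = 3 + 228/1405 = 4443/1405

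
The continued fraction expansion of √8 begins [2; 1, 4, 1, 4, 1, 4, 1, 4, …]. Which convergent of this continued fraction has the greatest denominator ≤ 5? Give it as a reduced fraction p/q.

14/5

a_0 = 2: 2/1  (≤ bound)
a_1 = 1: 3/1  (≤ bound)
a_2 = 4: 14/5  (≤ bound)
a_3 = 1: 17/6  (> 5, stop)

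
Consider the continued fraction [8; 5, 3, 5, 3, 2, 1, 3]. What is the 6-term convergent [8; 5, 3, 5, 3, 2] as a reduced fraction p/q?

5134/627

Compute successive convergents:
a_0 = 8: 8/1
a_1 = 5: 41/5
a_2 = 3: 131/16
a_3 = 5: 696/85
a_4 = 3: 2219/271
a_5 = 2: 5134/627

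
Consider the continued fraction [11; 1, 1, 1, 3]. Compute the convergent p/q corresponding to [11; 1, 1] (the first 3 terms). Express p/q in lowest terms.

23/2

Compute successive convergents:
a_0 = 11: 11/1
a_1 = 1: 12/1
a_2 = 1: 23/2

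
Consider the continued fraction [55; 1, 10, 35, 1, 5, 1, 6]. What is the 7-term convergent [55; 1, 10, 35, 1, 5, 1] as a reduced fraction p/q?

154757/2768

Use the convergent recurrence hₖ = aₖ·hₖ₋₁ + hₖ₋₂ (and likewise for the denominators kₖ):
a_0 = 55: 55/1
a_1 = 1: 56/1
a_2 = 10: 615/11
a_3 = 35: 21581/386
a_4 = 1: 22196/397
a_5 = 5: 132561/2371
a_6 = 1: 154757/2768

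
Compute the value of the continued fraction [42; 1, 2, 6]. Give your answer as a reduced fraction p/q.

811/19

Start with 6.
2 + 1/(6/1) = 2 + 1/6 = 13/6
1 + 1/(13/6) = 1 + 6/13 = 19/13
42 + 1/(19/13) = 42 + 13/19 = 811/19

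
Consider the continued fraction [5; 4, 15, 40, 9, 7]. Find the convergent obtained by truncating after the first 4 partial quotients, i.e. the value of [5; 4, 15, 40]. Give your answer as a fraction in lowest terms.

12821/2444

Start with 40.
15 + 1/(40/1) = 15 + 1/40 = 601/40
4 + 1/(601/40) = 4 + 40/601 = 2444/601
5 + 1/(2444/601) = 5 + 601/2444 = 12821/2444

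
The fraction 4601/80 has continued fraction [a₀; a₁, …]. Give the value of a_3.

Repeatedly divide and take the remainder:
⌊4601/80⌋ = 57, remainder 41
⌊80/41⌋ = 1, remainder 39
⌊41/39⌋ = 1, remainder 2
⌊39/2⌋ = 19, remainder 1

19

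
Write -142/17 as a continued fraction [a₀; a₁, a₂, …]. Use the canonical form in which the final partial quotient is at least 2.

[-9; 1, 1, 1, 5]

-142 ÷ 17 → quotient -9, remainder 11
17 ÷ 11 → quotient 1, remainder 6
11 ÷ 6 → quotient 1, remainder 5
6 ÷ 5 → quotient 1, remainder 1
5 ÷ 1 → quotient 5, remainder 0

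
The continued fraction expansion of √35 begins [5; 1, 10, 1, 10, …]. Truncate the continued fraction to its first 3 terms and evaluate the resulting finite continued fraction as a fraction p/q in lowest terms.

65/11

Work from the innermost term outward:
Start with 10.
1 + 1/(10/1) = 1 + 1/10 = 11/10
5 + 1/(11/10) = 5 + 10/11 = 65/11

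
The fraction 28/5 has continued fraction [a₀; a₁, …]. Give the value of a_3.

Run the Euclidean algorithm, recording each quotient:
⌊28/5⌋ = 5, remainder 3
⌊5/3⌋ = 1, remainder 2
⌊3/2⌋ = 1, remainder 1
⌊2/1⌋ = 2, remainder 0

2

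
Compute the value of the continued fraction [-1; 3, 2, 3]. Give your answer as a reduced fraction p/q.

-17/24

Start with 3.
2 + 1/(3/1) = 2 + 1/3 = 7/3
3 + 1/(7/3) = 3 + 3/7 = 24/7
-1 + 1/(24/7) = -1 + 7/24 = -17/24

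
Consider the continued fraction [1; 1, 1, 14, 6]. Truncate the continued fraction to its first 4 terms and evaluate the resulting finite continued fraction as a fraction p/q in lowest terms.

Compute successive convergents:
a_0 = 1: 1/1
a_1 = 1: 2/1
a_2 = 1: 3/2
a_3 = 14: 44/29

44/29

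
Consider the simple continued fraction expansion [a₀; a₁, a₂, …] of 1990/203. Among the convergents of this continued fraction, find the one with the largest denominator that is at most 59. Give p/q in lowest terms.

a_0 = 9: 9/1  (≤ bound)
a_1 = 1: 10/1  (≤ bound)
a_2 = 4: 49/5  (≤ bound)
a_3 = 13: 647/66  (> 59, stop)

49/5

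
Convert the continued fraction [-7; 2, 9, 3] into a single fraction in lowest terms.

-385/59

a_0 = -7: -7/1
a_1 = 2: -13/2
a_2 = 9: -124/19
a_3 = 3: -385/59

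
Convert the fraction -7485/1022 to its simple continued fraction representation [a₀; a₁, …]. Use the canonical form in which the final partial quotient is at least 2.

Repeatedly divide and take the remainder:
⌊-7485/1022⌋ = -8, remainder 691
⌊1022/691⌋ = 1, remainder 331
⌊691/331⌋ = 2, remainder 29
⌊331/29⌋ = 11, remainder 12
⌊29/12⌋ = 2, remainder 5
⌊12/5⌋ = 2, remainder 2
⌊5/2⌋ = 2, remainder 1
⌊2/1⌋ = 2, remainder 0

[-8; 1, 2, 11, 2, 2, 2, 2]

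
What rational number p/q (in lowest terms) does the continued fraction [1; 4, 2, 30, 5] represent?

a_0 = 1: 1/1
a_1 = 4: 5/4
a_2 = 2: 11/9
a_3 = 30: 335/274
a_4 = 5: 1686/1379

1686/1379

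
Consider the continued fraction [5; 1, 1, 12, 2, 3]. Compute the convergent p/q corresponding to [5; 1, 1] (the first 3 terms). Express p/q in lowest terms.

a_0 = 5: 5/1
a_1 = 1: 6/1
a_2 = 1: 11/2

11/2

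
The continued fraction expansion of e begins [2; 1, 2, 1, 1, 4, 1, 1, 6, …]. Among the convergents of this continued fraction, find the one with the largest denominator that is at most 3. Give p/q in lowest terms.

8/3

a_0 = 2: 2/1  (≤ bound)
a_1 = 1: 3/1  (≤ bound)
a_2 = 2: 8/3  (≤ bound)
a_3 = 1: 11/4  (> 3, stop)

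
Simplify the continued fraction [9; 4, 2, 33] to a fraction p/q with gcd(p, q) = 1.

Use the convergent recurrence hₖ = aₖ·hₖ₋₁ + hₖ₋₂ (and likewise for the denominators kₖ):
a_0 = 9: 9/1
a_1 = 4: 37/4
a_2 = 2: 83/9
a_3 = 33: 2776/301

2776/301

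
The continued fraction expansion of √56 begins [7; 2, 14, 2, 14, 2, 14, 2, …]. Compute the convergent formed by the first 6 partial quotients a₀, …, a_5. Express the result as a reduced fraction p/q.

a_0 = 7: 7/1
a_1 = 2: 15/2
a_2 = 14: 217/29
a_3 = 2: 449/60
a_4 = 14: 6503/869
a_5 = 2: 13455/1798

13455/1798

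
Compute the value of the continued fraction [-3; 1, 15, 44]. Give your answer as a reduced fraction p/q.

Starting at the tail and folding back:
Start with 44.
15 + 1/(44/1) = 15 + 1/44 = 661/44
1 + 1/(661/44) = 1 + 44/661 = 705/661
-3 + 1/(705/661) = -3 + 661/705 = -1454/705

-1454/705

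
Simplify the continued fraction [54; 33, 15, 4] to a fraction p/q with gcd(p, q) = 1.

108979/2017

a_0 = 54: 54/1
a_1 = 33: 1783/33
a_2 = 15: 26799/496
a_3 = 4: 108979/2017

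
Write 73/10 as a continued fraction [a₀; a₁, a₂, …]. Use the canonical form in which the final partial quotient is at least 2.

[7; 3, 3]

⌊73/10⌋ = 7, remainder 3
⌊10/3⌋ = 3, remainder 1
⌊3/1⌋ = 3, remainder 0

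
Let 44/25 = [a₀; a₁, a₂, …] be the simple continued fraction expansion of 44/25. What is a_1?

1

44 ÷ 25 → quotient 1, remainder 19
25 ÷ 19 → quotient 1, remainder 6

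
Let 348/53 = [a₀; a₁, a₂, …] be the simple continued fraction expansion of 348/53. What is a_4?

3

348 ÷ 53 → quotient 6, remainder 30
53 ÷ 30 → quotient 1, remainder 23
30 ÷ 23 → quotient 1, remainder 7
23 ÷ 7 → quotient 3, remainder 2
7 ÷ 2 → quotient 3, remainder 1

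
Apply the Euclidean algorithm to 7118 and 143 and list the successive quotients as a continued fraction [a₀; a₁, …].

⌊7118/143⌋ = 49, remainder 111
⌊143/111⌋ = 1, remainder 32
⌊111/32⌋ = 3, remainder 15
⌊32/15⌋ = 2, remainder 2
⌊15/2⌋ = 7, remainder 1
⌊2/1⌋ = 2, remainder 0

[49; 1, 3, 2, 7, 2]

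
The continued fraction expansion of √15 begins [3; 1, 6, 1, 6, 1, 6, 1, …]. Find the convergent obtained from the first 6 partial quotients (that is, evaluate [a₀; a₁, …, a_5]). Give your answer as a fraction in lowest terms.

a_0 = 3: 3/1
a_1 = 1: 4/1
a_2 = 6: 27/7
a_3 = 1: 31/8
a_4 = 6: 213/55
a_5 = 1: 244/63

244/63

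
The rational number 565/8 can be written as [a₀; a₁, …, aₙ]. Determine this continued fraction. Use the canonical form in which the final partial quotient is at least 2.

[70; 1, 1, 1, 2]

Repeatedly divide and take the remainder:
⌊565/8⌋ = 70, remainder 5
⌊8/5⌋ = 1, remainder 3
⌊5/3⌋ = 1, remainder 2
⌊3/2⌋ = 1, remainder 1
⌊2/1⌋ = 2, remainder 0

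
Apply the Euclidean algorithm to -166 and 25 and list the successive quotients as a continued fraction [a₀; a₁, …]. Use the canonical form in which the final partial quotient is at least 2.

-166 ÷ 25 → quotient -7, remainder 9
25 ÷ 9 → quotient 2, remainder 7
9 ÷ 7 → quotient 1, remainder 2
7 ÷ 2 → quotient 3, remainder 1
2 ÷ 1 → quotient 2, remainder 0

[-7; 2, 1, 3, 2]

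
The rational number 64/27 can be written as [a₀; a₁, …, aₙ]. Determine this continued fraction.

Run the Euclidean algorithm, recording each quotient:
64 = 2·27 + 10, so a_0 = 2
27 = 2·10 + 7, so a_1 = 2
10 = 1·7 + 3, so a_2 = 1
7 = 2·3 + 1, so a_3 = 2
3 = 3·1 + 0, so a_4 = 3

[2; 2, 1, 2, 3]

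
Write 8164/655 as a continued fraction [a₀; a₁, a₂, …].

[12; 2, 6, 2, 7, 3]

Apply division with remainder until the remainder is 0:
8164 ÷ 655 → quotient 12, remainder 304
655 ÷ 304 → quotient 2, remainder 47
304 ÷ 47 → quotient 6, remainder 22
47 ÷ 22 → quotient 2, remainder 3
22 ÷ 3 → quotient 7, remainder 1
3 ÷ 1 → quotient 3, remainder 0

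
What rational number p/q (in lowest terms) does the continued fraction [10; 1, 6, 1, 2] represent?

250/23

a_0 = 10: 10/1
a_1 = 1: 11/1
a_2 = 6: 76/7
a_3 = 1: 87/8
a_4 = 2: 250/23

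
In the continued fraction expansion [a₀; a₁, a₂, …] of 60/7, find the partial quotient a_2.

1

60 ÷ 7 → quotient 8, remainder 4
7 ÷ 4 → quotient 1, remainder 3
4 ÷ 3 → quotient 1, remainder 1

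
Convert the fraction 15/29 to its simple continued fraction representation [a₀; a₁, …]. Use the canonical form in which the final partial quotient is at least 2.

[0; 1, 1, 14]

Run the Euclidean algorithm, recording each quotient:
15 ÷ 29 → quotient 0, remainder 15
29 ÷ 15 → quotient 1, remainder 14
15 ÷ 14 → quotient 1, remainder 1
14 ÷ 1 → quotient 14, remainder 0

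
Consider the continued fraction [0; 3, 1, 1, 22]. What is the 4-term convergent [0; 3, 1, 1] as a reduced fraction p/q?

2/7

Start with 1.
1 + 1/(1/1) = 1 + 1/1 = 2/1
3 + 1/(2/1) = 3 + 1/2 = 7/2
0 + 1/(7/2) = 0 + 2/7 = 2/7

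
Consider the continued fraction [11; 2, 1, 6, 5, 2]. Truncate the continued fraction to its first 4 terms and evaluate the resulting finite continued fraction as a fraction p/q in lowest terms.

a_0 = 11: 11/1
a_1 = 2: 23/2
a_2 = 1: 34/3
a_3 = 6: 227/20

227/20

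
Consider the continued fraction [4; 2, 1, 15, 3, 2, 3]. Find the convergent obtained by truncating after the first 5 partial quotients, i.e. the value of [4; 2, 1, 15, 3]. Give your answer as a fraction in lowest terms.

625/144

Build up convergents one term at a time:
a_0 = 4: 4/1
a_1 = 2: 9/2
a_2 = 1: 13/3
a_3 = 15: 204/47
a_4 = 3: 625/144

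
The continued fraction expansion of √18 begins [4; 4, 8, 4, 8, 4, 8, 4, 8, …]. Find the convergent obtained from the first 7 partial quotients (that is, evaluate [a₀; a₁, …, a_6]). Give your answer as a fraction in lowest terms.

a_0 = 4: 4/1
a_1 = 4: 17/4
a_2 = 8: 140/33
a_3 = 4: 577/136
a_4 = 8: 4756/1121
a_5 = 4: 19601/4620
a_6 = 8: 161564/38081

161564/38081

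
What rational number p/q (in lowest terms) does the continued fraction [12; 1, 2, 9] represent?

355/28

a_0 = 12: 12/1
a_1 = 1: 13/1
a_2 = 2: 38/3
a_3 = 9: 355/28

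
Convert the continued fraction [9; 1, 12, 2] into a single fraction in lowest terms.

268/27

Build up convergents one term at a time:
a_0 = 9: 9/1
a_1 = 1: 10/1
a_2 = 12: 129/13
a_3 = 2: 268/27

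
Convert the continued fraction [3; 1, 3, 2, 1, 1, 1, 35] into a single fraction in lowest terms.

Compute successive convergents:
a_0 = 3: 3/1
a_1 = 1: 4/1
a_2 = 3: 15/4
a_3 = 2: 34/9
a_4 = 1: 49/13
a_5 = 1: 83/22
a_6 = 1: 132/35
a_7 = 35: 4703/1247

4703/1247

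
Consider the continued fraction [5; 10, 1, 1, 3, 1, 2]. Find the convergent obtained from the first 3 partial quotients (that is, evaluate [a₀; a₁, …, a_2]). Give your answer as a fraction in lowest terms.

a_0 = 5: 5/1
a_1 = 10: 51/10
a_2 = 1: 56/11

56/11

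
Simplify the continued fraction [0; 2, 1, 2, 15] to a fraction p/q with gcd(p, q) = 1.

46/123

Collapse the nested fraction from the inside out:
Start with 15.
2 + 1/(15/1) = 2 + 1/15 = 31/15
1 + 1/(31/15) = 1 + 15/31 = 46/31
2 + 1/(46/31) = 2 + 31/46 = 123/46
0 + 1/(123/46) = 0 + 46/123 = 46/123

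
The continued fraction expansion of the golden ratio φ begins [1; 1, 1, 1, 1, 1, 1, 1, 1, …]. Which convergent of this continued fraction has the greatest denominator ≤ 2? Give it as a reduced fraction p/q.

3/2

a_0 = 1: 1/1  (≤ bound)
a_1 = 1: 2/1  (≤ bound)
a_2 = 1: 3/2  (≤ bound)
a_3 = 1: 5/3  (> 2, stop)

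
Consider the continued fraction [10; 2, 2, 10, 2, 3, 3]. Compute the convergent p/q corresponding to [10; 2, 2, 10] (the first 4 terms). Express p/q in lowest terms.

541/52

Collapse the nested fraction from the inside out:
Start with 10.
2 + 1/(10/1) = 2 + 1/10 = 21/10
2 + 1/(21/10) = 2 + 10/21 = 52/21
10 + 1/(52/21) = 10 + 21/52 = 541/52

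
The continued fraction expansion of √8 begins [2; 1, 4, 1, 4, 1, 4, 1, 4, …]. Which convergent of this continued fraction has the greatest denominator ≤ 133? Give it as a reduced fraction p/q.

99/35

List convergents until the denominator exceeds the bound:
a_0 = 2: 2/1  (≤ bound)
a_1 = 1: 3/1  (≤ bound)
a_2 = 4: 14/5  (≤ bound)
a_3 = 1: 17/6  (≤ bound)
a_4 = 4: 82/29  (≤ bound)
a_5 = 1: 99/35  (≤ bound)
a_6 = 4: 478/169  (> 133, stop)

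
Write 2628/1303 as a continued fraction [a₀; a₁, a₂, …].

2628 ÷ 1303 → quotient 2, remainder 22
1303 ÷ 22 → quotient 59, remainder 5
22 ÷ 5 → quotient 4, remainder 2
5 ÷ 2 → quotient 2, remainder 1
2 ÷ 1 → quotient 2, remainder 0

[2; 59, 4, 2, 2]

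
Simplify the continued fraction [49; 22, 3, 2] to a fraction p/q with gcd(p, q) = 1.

Start with 2.
3 + 1/(2/1) = 3 + 1/2 = 7/2
22 + 1/(7/2) = 22 + 2/7 = 156/7
49 + 1/(156/7) = 49 + 7/156 = 7651/156

7651/156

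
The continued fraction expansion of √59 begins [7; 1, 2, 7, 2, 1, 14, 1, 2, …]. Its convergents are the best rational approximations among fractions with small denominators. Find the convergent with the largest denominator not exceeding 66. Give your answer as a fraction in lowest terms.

361/47

List convergents until the denominator exceeds the bound:
a_0 = 7: 7/1  (≤ bound)
a_1 = 1: 8/1  (≤ bound)
a_2 = 2: 23/3  (≤ bound)
a_3 = 7: 169/22  (≤ bound)
a_4 = 2: 361/47  (≤ bound)
a_5 = 1: 530/69  (> 66, stop)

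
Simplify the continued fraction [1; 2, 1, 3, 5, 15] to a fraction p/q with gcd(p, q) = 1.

1200/881

a_0 = 1: 1/1
a_1 = 2: 3/2
a_2 = 1: 4/3
a_3 = 3: 15/11
a_4 = 5: 79/58
a_5 = 15: 1200/881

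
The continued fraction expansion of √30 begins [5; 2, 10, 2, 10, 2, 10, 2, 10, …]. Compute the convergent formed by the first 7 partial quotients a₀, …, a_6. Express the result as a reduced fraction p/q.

a_0 = 5: 5/1
a_1 = 2: 11/2
a_2 = 10: 115/21
a_3 = 2: 241/44
a_4 = 10: 2525/461
a_5 = 2: 5291/966
a_6 = 10: 55435/10121

55435/10121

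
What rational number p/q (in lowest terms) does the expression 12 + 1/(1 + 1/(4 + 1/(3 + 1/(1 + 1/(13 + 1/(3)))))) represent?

11375/888

Use the convergent recurrence hₖ = aₖ·hₖ₋₁ + hₖ₋₂ (and likewise for the denominators kₖ):
a_0 = 12: 12/1
a_1 = 1: 13/1
a_2 = 4: 64/5
a_3 = 3: 205/16
a_4 = 1: 269/21
a_5 = 13: 3702/289
a_6 = 3: 11375/888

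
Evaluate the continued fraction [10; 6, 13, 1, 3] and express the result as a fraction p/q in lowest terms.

Starting at the tail and folding back:
Start with 3.
1 + 1/(3/1) = 1 + 1/3 = 4/3
13 + 1/(4/3) = 13 + 3/4 = 55/4
6 + 1/(55/4) = 6 + 4/55 = 334/55
10 + 1/(334/55) = 10 + 55/334 = 3395/334

3395/334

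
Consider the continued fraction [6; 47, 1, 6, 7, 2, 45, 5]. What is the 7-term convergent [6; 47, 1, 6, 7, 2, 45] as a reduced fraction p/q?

Start with 45.
2 + 1/(45/1) = 2 + 1/45 = 91/45
7 + 1/(91/45) = 7 + 45/91 = 682/91
6 + 1/(682/91) = 6 + 91/682 = 4183/682
1 + 1/(4183/682) = 1 + 682/4183 = 4865/4183
47 + 1/(4865/4183) = 47 + 4183/4865 = 232838/4865
6 + 1/(232838/4865) = 6 + 4865/232838 = 1401893/232838

1401893/232838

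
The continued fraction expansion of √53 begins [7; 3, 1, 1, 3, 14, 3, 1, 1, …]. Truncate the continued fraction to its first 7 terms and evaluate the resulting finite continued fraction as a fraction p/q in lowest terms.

Build up convergents one term at a time:
a_0 = 7: 7/1
a_1 = 3: 22/3
a_2 = 1: 29/4
a_3 = 1: 51/7
a_4 = 3: 182/25
a_5 = 14: 2599/357
a_6 = 3: 7979/1096

7979/1096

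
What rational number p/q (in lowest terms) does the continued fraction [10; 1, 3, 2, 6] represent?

625/58

Collapse the nested fraction from the inside out:
Start with 6.
2 + 1/(6/1) = 2 + 1/6 = 13/6
3 + 1/(13/6) = 3 + 6/13 = 45/13
1 + 1/(45/13) = 1 + 13/45 = 58/45
10 + 1/(58/45) = 10 + 45/58 = 625/58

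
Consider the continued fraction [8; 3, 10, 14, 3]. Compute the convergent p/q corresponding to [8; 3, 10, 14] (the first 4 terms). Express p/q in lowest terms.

3637/437

a_0 = 8: 8/1
a_1 = 3: 25/3
a_2 = 10: 258/31
a_3 = 14: 3637/437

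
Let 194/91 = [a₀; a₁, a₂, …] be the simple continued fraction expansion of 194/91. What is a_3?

194 ÷ 91 → quotient 2, remainder 12
91 ÷ 12 → quotient 7, remainder 7
12 ÷ 7 → quotient 1, remainder 5
7 ÷ 5 → quotient 1, remainder 2

1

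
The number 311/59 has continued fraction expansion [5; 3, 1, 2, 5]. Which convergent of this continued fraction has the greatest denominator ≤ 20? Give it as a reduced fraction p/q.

58/11

a_0 = 5: 5/1  (≤ bound)
a_1 = 3: 16/3  (≤ bound)
a_2 = 1: 21/4  (≤ bound)
a_3 = 2: 58/11  (≤ bound)
a_4 = 5: 311/59  (> 20, stop)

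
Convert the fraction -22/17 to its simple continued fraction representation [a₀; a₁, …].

⌊-22/17⌋ = -2, remainder 12
⌊17/12⌋ = 1, remainder 5
⌊12/5⌋ = 2, remainder 2
⌊5/2⌋ = 2, remainder 1
⌊2/1⌋ = 2, remainder 0

[-2; 1, 2, 2, 2]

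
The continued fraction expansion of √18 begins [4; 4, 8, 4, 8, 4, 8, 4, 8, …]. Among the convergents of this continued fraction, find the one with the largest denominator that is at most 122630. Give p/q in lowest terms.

a_0 = 4: 4/1  (≤ bound)
a_1 = 4: 17/4  (≤ bound)
a_2 = 8: 140/33  (≤ bound)
a_3 = 4: 577/136  (≤ bound)
a_4 = 8: 4756/1121  (≤ bound)
a_5 = 4: 19601/4620  (≤ bound)
a_6 = 8: 161564/38081  (≤ bound)
a_7 = 4: 665857/156944  (> 122630, stop)

161564/38081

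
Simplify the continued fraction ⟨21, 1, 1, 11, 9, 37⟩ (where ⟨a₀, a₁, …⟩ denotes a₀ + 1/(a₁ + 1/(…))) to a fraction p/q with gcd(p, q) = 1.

166921/7756

a_0 = 21: 21/1
a_1 = 1: 22/1
a_2 = 1: 43/2
a_3 = 11: 495/23
a_4 = 9: 4498/209
a_5 = 37: 166921/7756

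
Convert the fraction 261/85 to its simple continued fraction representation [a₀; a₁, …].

[3; 14, 6]

Repeatedly divide and take the remainder:
261 = 3·85 + 6, so a_0 = 3
85 = 14·6 + 1, so a_1 = 14
6 = 6·1 + 0, so a_2 = 6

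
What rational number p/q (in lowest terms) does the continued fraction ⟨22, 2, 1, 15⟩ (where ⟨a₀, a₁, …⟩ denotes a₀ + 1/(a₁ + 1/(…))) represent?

1050/47

Start with 15.
1 + 1/(15/1) = 1 + 1/15 = 16/15
2 + 1/(16/15) = 2 + 15/16 = 47/16
22 + 1/(47/16) = 22 + 16/47 = 1050/47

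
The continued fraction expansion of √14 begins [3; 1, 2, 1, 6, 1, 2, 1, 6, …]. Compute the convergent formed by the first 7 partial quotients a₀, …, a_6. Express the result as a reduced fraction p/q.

333/89

Start with 2.
1 + 1/(2/1) = 1 + 1/2 = 3/2
6 + 1/(3/2) = 6 + 2/3 = 20/3
1 + 1/(20/3) = 1 + 3/20 = 23/20
2 + 1/(23/20) = 2 + 20/23 = 66/23
1 + 1/(66/23) = 1 + 23/66 = 89/66
3 + 1/(89/66) = 3 + 66/89 = 333/89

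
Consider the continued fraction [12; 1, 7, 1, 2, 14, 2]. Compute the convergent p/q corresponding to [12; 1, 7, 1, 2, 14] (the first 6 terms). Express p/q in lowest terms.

4806/373

Start with 14.
2 + 1/(14/1) = 2 + 1/14 = 29/14
1 + 1/(29/14) = 1 + 14/29 = 43/29
7 + 1/(43/29) = 7 + 29/43 = 330/43
1 + 1/(330/43) = 1 + 43/330 = 373/330
12 + 1/(373/330) = 12 + 330/373 = 4806/373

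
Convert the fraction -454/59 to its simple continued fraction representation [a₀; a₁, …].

[-8; 3, 3, 1, 1, 2]

-454 = -8·59 + 18, so a_0 = -8
59 = 3·18 + 5, so a_1 = 3
18 = 3·5 + 3, so a_2 = 3
5 = 1·3 + 2, so a_3 = 1
3 = 1·2 + 1, so a_4 = 1
2 = 2·1 + 0, so a_5 = 2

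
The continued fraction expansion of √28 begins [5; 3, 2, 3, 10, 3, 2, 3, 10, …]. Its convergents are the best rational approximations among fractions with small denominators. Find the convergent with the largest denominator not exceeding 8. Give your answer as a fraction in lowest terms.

37/7

List convergents until the denominator exceeds the bound:
a_0 = 5: 5/1  (≤ bound)
a_1 = 3: 16/3  (≤ bound)
a_2 = 2: 37/7  (≤ bound)
a_3 = 3: 127/24  (> 8, stop)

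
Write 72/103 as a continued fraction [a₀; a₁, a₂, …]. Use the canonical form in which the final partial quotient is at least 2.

72 = 0·103 + 72, so a_0 = 0
103 = 1·72 + 31, so a_1 = 1
72 = 2·31 + 10, so a_2 = 2
31 = 3·10 + 1, so a_3 = 3
10 = 10·1 + 0, so a_4 = 10

[0; 1, 2, 3, 10]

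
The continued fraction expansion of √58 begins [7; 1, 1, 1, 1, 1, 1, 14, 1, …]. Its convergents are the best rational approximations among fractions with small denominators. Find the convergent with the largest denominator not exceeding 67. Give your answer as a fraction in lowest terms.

99/13

a_0 = 7: 7/1  (≤ bound)
a_1 = 1: 8/1  (≤ bound)
a_2 = 1: 15/2  (≤ bound)
a_3 = 1: 23/3  (≤ bound)
a_4 = 1: 38/5  (≤ bound)
a_5 = 1: 61/8  (≤ bound)
a_6 = 1: 99/13  (≤ bound)
a_7 = 14: 1447/190  (> 67, stop)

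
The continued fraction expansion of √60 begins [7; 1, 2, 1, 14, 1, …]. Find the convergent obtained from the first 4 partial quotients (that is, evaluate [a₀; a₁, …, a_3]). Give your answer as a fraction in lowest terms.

Starting at the tail and folding back:
Start with 1.
2 + 1/(1/1) = 2 + 1/1 = 3/1
1 + 1/(3/1) = 1 + 1/3 = 4/3
7 + 1/(4/3) = 7 + 3/4 = 31/4

31/4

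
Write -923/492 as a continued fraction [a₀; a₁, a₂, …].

[-2; 8, 15, 4]

Run the Euclidean algorithm, recording each quotient:
⌊-923/492⌋ = -2, remainder 61
⌊492/61⌋ = 8, remainder 4
⌊61/4⌋ = 15, remainder 1
⌊4/1⌋ = 4, remainder 0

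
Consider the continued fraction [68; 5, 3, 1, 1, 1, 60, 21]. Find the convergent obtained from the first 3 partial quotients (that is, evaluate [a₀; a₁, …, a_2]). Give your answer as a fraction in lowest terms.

1091/16

a_0 = 68: 68/1
a_1 = 5: 341/5
a_2 = 3: 1091/16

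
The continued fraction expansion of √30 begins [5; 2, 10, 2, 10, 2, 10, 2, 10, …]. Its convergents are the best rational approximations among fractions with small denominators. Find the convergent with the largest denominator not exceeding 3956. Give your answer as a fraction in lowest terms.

a_0 = 5: 5/1  (≤ bound)
a_1 = 2: 11/2  (≤ bound)
a_2 = 10: 115/21  (≤ bound)
a_3 = 2: 241/44  (≤ bound)
a_4 = 10: 2525/461  (≤ bound)
a_5 = 2: 5291/966  (≤ bound)
a_6 = 10: 55435/10121  (> 3956, stop)

5291/966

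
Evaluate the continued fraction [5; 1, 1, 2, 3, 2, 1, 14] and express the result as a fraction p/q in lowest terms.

4600/823

Starting at the tail and folding back:
Start with 14.
1 + 1/(14/1) = 1 + 1/14 = 15/14
2 + 1/(15/14) = 2 + 14/15 = 44/15
3 + 1/(44/15) = 3 + 15/44 = 147/44
2 + 1/(147/44) = 2 + 44/147 = 338/147
1 + 1/(338/147) = 1 + 147/338 = 485/338
1 + 1/(485/338) = 1 + 338/485 = 823/485
5 + 1/(823/485) = 5 + 485/823 = 4600/823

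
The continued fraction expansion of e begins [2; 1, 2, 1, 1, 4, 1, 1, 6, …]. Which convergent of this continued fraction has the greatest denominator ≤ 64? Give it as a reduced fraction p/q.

106/39

List convergents until the denominator exceeds the bound:
a_0 = 2: 2/1  (≤ bound)
a_1 = 1: 3/1  (≤ bound)
a_2 = 2: 8/3  (≤ bound)
a_3 = 1: 11/4  (≤ bound)
a_4 = 1: 19/7  (≤ bound)
a_5 = 4: 87/32  (≤ bound)
a_6 = 1: 106/39  (≤ bound)
a_7 = 1: 193/71  (> 64, stop)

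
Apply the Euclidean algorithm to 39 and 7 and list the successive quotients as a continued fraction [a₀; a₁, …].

[5; 1, 1, 3]

⌊39/7⌋ = 5, remainder 4
⌊7/4⌋ = 1, remainder 3
⌊4/3⌋ = 1, remainder 1
⌊3/1⌋ = 3, remainder 0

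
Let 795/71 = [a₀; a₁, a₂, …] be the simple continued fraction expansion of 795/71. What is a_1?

5

⌊795/71⌋ = 11, remainder 14
⌊71/14⌋ = 5, remainder 1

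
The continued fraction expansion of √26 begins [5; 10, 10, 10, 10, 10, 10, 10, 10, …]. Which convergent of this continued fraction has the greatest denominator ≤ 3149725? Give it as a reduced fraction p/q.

5357035/1050601

a_0 = 5: 5/1  (≤ bound)
a_1 = 10: 51/10  (≤ bound)
a_2 = 10: 515/101  (≤ bound)
a_3 = 10: 5201/1020  (≤ bound)
a_4 = 10: 52525/10301  (≤ bound)
a_5 = 10: 530451/104030  (≤ bound)
a_6 = 10: 5357035/1050601  (≤ bound)
a_7 = 10: 54100801/10610040  (> 3149725, stop)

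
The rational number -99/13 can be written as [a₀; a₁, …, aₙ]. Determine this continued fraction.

[-8; 2, 1, 1, 2]

Run the Euclidean algorithm, recording each quotient:
-99 ÷ 13 → quotient -8, remainder 5
13 ÷ 5 → quotient 2, remainder 3
5 ÷ 3 → quotient 1, remainder 2
3 ÷ 2 → quotient 1, remainder 1
2 ÷ 1 → quotient 2, remainder 0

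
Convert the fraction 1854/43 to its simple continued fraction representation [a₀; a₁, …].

[43; 8, 1, 1, 2]

Repeatedly divide and take the remainder:
1854 ÷ 43 → quotient 43, remainder 5
43 ÷ 5 → quotient 8, remainder 3
5 ÷ 3 → quotient 1, remainder 2
3 ÷ 2 → quotient 1, remainder 1
2 ÷ 1 → quotient 2, remainder 0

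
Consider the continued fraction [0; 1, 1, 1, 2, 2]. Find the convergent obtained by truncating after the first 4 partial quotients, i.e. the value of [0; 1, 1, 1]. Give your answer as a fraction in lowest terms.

Start with 1.
1 + 1/(1/1) = 1 + 1/1 = 2/1
1 + 1/(2/1) = 1 + 1/2 = 3/2
0 + 1/(3/2) = 0 + 2/3 = 2/3

2/3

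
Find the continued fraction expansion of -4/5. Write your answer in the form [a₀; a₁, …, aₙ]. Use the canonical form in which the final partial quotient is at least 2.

[-1; 5]

-4 = -1·5 + 1, so a_0 = -1
5 = 5·1 + 0, so a_1 = 5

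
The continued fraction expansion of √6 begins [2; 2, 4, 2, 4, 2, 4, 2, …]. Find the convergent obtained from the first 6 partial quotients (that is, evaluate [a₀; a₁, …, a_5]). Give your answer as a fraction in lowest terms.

485/198

a_0 = 2: 2/1
a_1 = 2: 5/2
a_2 = 4: 22/9
a_3 = 2: 49/20
a_4 = 4: 218/89
a_5 = 2: 485/198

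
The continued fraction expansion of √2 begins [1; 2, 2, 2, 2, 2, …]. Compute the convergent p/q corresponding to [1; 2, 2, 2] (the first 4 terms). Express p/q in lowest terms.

17/12

Use the convergent recurrence hₖ = aₖ·hₖ₋₁ + hₖ₋₂ (and likewise for the denominators kₖ):
a_0 = 1: 1/1
a_1 = 2: 3/2
a_2 = 2: 7/5
a_3 = 2: 17/12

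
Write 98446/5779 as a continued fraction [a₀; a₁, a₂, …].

[17; 28, 2, 7, 3, 4]

⌊98446/5779⌋ = 17, remainder 203
⌊5779/203⌋ = 28, remainder 95
⌊203/95⌋ = 2, remainder 13
⌊95/13⌋ = 7, remainder 4
⌊13/4⌋ = 3, remainder 1
⌊4/1⌋ = 4, remainder 0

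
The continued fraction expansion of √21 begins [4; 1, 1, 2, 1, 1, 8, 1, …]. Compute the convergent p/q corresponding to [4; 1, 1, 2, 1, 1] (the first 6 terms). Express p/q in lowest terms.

Start with 1.
1 + 1/(1/1) = 1 + 1/1 = 2/1
2 + 1/(2/1) = 2 + 1/2 = 5/2
1 + 1/(5/2) = 1 + 2/5 = 7/5
1 + 1/(7/5) = 1 + 5/7 = 12/7
4 + 1/(12/7) = 4 + 7/12 = 55/12

55/12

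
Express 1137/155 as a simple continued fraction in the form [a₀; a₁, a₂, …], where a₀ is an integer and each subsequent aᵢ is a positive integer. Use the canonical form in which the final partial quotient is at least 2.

1137 = 7·155 + 52, so a_0 = 7
155 = 2·52 + 51, so a_1 = 2
52 = 1·51 + 1, so a_2 = 1
51 = 51·1 + 0, so a_3 = 51

[7; 2, 1, 51]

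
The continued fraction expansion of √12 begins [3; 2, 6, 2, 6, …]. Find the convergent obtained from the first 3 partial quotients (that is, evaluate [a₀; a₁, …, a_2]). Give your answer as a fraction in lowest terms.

Start with 6.
2 + 1/(6/1) = 2 + 1/6 = 13/6
3 + 1/(13/6) = 3 + 6/13 = 45/13

45/13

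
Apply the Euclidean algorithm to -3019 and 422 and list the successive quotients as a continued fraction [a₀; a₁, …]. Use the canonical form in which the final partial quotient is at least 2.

-3019 = -8·422 + 357, so a_0 = -8
422 = 1·357 + 65, so a_1 = 1
357 = 5·65 + 32, so a_2 = 5
65 = 2·32 + 1, so a_3 = 2
32 = 32·1 + 0, so a_4 = 32

[-8; 1, 5, 2, 32]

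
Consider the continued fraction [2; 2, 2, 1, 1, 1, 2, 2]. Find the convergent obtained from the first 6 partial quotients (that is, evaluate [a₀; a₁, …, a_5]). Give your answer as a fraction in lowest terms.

Work from the innermost term outward:
Start with 1.
1 + 1/(1/1) = 1 + 1/1 = 2/1
1 + 1/(2/1) = 1 + 1/2 = 3/2
2 + 1/(3/2) = 2 + 2/3 = 8/3
2 + 1/(8/3) = 2 + 3/8 = 19/8
2 + 1/(19/8) = 2 + 8/19 = 46/19

46/19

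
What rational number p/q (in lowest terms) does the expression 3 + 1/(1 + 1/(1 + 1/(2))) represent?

18/5

Work from the innermost term outward:
Start with 2.
1 + 1/(2/1) = 1 + 1/2 = 3/2
1 + 1/(3/2) = 1 + 2/3 = 5/3
3 + 1/(5/3) = 3 + 3/5 = 18/5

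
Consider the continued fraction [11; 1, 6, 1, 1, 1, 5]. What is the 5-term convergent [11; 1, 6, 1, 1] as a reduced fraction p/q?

178/15

a_0 = 11: 11/1
a_1 = 1: 12/1
a_2 = 6: 83/7
a_3 = 1: 95/8
a_4 = 1: 178/15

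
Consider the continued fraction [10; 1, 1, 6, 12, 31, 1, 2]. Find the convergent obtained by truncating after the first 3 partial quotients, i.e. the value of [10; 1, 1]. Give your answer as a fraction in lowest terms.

a_0 = 10: 10/1
a_1 = 1: 11/1
a_2 = 1: 21/2

21/2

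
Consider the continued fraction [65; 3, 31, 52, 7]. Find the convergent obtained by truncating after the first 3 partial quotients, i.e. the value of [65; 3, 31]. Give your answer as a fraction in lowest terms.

6141/94

Compute successive convergents:
a_0 = 65: 65/1
a_1 = 3: 196/3
a_2 = 31: 6141/94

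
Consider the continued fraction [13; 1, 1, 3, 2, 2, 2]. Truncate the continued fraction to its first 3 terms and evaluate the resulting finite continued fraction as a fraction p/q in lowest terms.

27/2

Start with 1.
1 + 1/(1/1) = 1 + 1/1 = 2/1
13 + 1/(2/1) = 13 + 1/2 = 27/2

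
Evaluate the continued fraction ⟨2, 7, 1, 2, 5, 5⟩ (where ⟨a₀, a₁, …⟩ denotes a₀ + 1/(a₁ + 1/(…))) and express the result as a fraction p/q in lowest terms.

Use the convergent recurrence hₖ = aₖ·hₖ₋₁ + hₖ₋₂ (and likewise for the denominators kₖ):
a_0 = 2: 2/1
a_1 = 7: 15/7
a_2 = 1: 17/8
a_3 = 2: 49/23
a_4 = 5: 262/123
a_5 = 5: 1359/638

1359/638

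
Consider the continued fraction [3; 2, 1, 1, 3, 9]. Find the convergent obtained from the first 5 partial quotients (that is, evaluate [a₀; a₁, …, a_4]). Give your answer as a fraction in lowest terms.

a_0 = 3: 3/1
a_1 = 2: 7/2
a_2 = 1: 10/3
a_3 = 1: 17/5
a_4 = 3: 61/18

61/18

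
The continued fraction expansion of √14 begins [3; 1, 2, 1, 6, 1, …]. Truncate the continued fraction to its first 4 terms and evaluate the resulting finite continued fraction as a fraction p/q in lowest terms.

15/4

Build up convergents one term at a time:
a_0 = 3: 3/1
a_1 = 1: 4/1
a_2 = 2: 11/3
a_3 = 1: 15/4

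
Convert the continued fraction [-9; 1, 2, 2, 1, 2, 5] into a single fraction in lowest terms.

-1203/145

Build up convergents one term at a time:
a_0 = -9: -9/1
a_1 = 1: -8/1
a_2 = 2: -25/3
a_3 = 2: -58/7
a_4 = 1: -83/10
a_5 = 2: -224/27
a_6 = 5: -1203/145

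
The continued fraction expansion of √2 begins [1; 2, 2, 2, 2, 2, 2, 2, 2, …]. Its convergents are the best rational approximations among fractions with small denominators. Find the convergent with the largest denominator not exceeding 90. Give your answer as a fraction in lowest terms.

a_0 = 1: 1/1  (≤ bound)
a_1 = 2: 3/2  (≤ bound)
a_2 = 2: 7/5  (≤ bound)
a_3 = 2: 17/12  (≤ bound)
a_4 = 2: 41/29  (≤ bound)
a_5 = 2: 99/70  (≤ bound)
a_6 = 2: 239/169  (> 90, stop)

99/70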